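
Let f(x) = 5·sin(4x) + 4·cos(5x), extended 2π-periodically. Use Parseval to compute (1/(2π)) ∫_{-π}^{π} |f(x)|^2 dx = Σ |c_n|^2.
Σ |c_n|^2 = 41/2

Expand |f|^2 and use orthogonality of {sin(nx), cos(mx)} on [-π, π]:
  ∫_{-π}^{π} sin(nx)^2 dx = π, ∫ cos(mx)^2 dx = π, and cross terms integrate to 0.
So ∫_{-π}^{π} f(x)^2 dx = 5^2 · π + 4^2 · π = (25 + 16)π.
Divide by 2π: (25 + 16)/2 = 41/2.
By Parseval, this equals Σ |c_n|^2.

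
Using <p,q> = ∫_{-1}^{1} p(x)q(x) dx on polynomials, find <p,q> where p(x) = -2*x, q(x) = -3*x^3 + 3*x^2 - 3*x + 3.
<p,q> = 32/5

Expand the product: p(x)·q(x) = 6*x^4 - 6*x^3 + 6*x^2 - 6*x.
∫_{-1}^{1} of each monomial x^k gives [2/(k+1) if k even, 0 if k odd]. Integrating term-by-term (or equivalently evaluating the antiderivative F(x) = 6*x^5/5 - 3*x^4/2 + 2*x^3 - 3*x^2 at the endpoints):
  F(1) − F(−1) = -13/10 − (-77/10) = 32/5.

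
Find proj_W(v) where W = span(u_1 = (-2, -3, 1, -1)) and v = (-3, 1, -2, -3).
proj_W(v) = (-8/15, -4/5, 4/15, -4/15)

Set up U = [u_1 | ... | u_1] ∈ R^(4×1). The projector onto W = col(U) is P = U (U^T U)^(-1) U^T.
Compute U^T U =
  [15],
and U^T v = (4).
Solve U^T U · c = U^T v for the coefficients: c = (4/15). The projection is proj_W(v) = U c.
Check: (v - proj_W(v)) · u_1 = 0  (should be 0).
Result: proj_W(v) = (-8/15, -4/5, 4/15, -4/15).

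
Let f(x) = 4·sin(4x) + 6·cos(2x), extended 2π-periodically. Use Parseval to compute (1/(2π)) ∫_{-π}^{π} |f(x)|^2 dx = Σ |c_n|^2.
Σ |c_n|^2 = 26

Expand |f|^2 and use orthogonality of {sin(nx), cos(mx)} on [-π, π]:
  ∫_{-π}^{π} sin(nx)^2 dx = π, ∫ cos(mx)^2 dx = π, and cross terms integrate to 0.
So ∫_{-π}^{π} f(x)^2 dx = 4^2 · π + 6^2 · π = (16 + 36)π.
Divide by 2π: (16 + 36)/2 = 26.
By Parseval, this equals Σ |c_n|^2.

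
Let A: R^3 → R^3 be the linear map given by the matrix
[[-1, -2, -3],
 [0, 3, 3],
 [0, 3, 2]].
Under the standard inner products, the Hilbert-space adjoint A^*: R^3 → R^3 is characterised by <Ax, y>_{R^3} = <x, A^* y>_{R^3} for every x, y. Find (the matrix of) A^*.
A^* = A^T =
[[-1, 0, 0],
 [-2, 3, 3],
 [-3, 3, 2]]

For real matrices with standard dot products, the defining identity <Ax, y> = <x, A^* y> gives (Ax)^T y = x^T (A^*) y, i.e. x^T A^T y = x^T (A^*) y. Since this holds for all x, y, we must have A^* = A^T. Therefore
A^* =
[[-1, 0, 0],
 [-2, 3, 3],
 [-3, 3, 2]].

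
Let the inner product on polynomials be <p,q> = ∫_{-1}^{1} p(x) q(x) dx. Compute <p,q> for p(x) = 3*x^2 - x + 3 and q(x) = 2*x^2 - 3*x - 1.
<p,q> = 2/5

Expand the product: p(x)·q(x) = 6*x^4 - 11*x^3 + 6*x^2 - 8*x - 3.
∫_{-1}^{1} of each monomial x^k gives [2/(k+1) if k even, 0 if k odd]. Integrating term-by-term (or equivalently evaluating the antiderivative F(x) = 6*x^5/5 - 11*x^4/4 + 2*x^3 - 4*x^2 - 3*x at the endpoints):
  F(1) − F(−1) = -131/20 − (-139/20) = 2/5.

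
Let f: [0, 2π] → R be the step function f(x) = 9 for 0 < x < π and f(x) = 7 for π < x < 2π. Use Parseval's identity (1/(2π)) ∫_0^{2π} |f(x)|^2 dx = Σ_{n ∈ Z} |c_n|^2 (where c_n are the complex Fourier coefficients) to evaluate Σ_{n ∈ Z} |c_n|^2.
Σ |c_n|^2 = 65

Parseval equates the L^2 energy of f (normalised by 1/(2π)) with the ℓ^2 sum of its Fourier coefficients: (1/(2π)) ∫_0^{2π} |f|^2 = Σ |c_n|^2.
Compute the left side: (1/(2π)) [∫_0^π 9^2 dx + ∫_π^{2π} 7^2 dx] = (1/(2π)) · (81π + 49π) = (81 + 49)/2 = 65.
So Σ_{n ∈ Z} |c_n|^2 = 65.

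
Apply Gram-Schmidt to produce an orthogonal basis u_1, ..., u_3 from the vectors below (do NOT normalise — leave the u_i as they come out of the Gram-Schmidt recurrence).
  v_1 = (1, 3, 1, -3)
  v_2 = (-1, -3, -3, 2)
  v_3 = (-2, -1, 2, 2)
Orthogonal basis:
  u_1 = (1, 3, 1, -3)
  u_2 = (-1/20, -3/20, -41/20, -17/20)
  u_3 = (-53/33, 2/11, 5/33, -10/33)

Apply the Gram-Schmidt recurrence
  u_1 = v_1
  u_i = v_i − Σ_{j<i} ((v_i · u_j) / (u_j · u_j)) · u_j.

Step by step this gives:
  u_1 = (1, 3, 1, -3)
  u_2 = (-1/20, -3/20, -41/20, -17/20)
  u_3 = (-53/33, 2/11, 5/33, -10/33)

Orthogonality check:
  u_2 · u_1 = 0 (should be 0)
  u_3 · u_1 = 0 (should be 0)
  u_3 · u_2 = 0 (should be 0)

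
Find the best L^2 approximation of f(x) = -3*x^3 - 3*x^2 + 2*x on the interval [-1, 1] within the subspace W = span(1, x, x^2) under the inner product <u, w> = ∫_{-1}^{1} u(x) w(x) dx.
g(x) = -3*x^2 + x/5

The best approximation g ∈ W is the orthogonal projection of f onto W. Writing g = a_0 + a_1 x + a_2 x^2, the coefficients solve the normal equations G · a = b where
  G_{ij} = <φ_i, φ_j> and b_i = <f, φ_i>, with φ_0 = 1, φ_1 = x, φ_2 = x^2.
G =
  [2, 0, 2/3]
  [0, 2/3, 0]
  [2/3, 0, 2/5],
b = (-2, 2/15, -6/5).
Solving gives a_0 = 0, a_1 = 1/5, a_2 = -3, so
  g(x) = -3*x^2 + x/5.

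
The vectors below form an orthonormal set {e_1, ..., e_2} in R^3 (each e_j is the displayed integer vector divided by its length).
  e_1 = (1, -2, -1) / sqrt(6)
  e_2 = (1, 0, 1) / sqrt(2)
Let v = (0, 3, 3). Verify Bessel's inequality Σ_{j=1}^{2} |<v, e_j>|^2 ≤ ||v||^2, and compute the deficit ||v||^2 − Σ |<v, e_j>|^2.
Σ |<v, e_j>|^2 = 18; ||v||^2 = 18; deficit = 0

Write each e_j = u_j / sqrt(<u_j, u_j>) where u_j is the displayed integer vector. Then <v, e_j> = <v, u_j> / sqrt(<u_j, u_j>), so |<v, e_j>|^2 = <v, u_j>^2 / <u_j, u_j>.
Coefficients: <v, e_1> = -9/sqrt(6), <v, e_2> = 3/sqrt(2).
Square and sum: Σ |<v, e_j>|^2 = 18.
Compute ||v||^2 = v·v = 18.
Deficit = 18 − 18 = 0 ≥ 0, confirming Bessel's inequality. (The deficit equals ||v − Σ <v,e_j> e_j||^2, the squared distance from v to span{e_j}.)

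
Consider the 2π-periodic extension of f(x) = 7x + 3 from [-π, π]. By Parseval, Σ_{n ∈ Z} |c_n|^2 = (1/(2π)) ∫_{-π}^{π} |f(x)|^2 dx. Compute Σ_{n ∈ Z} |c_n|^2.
Σ |c_n|^2 = 49π^2/3 + 9

Expand and integrate term by term over [-π, π]:
  ∫ (7x)^2 dx = 49·(2π^3/3); ∫ 2·7·(3)·x dx = 0 (odd integrand); ∫ 3^2 dx = 9·2π.
So (1/(2π)) ∫_{-π}^{π} (7x + 3)^2 dx = 49π^2/3 + 9 = 49π^2/3 + 9.
Parseval ⇒ Σ |c_n|^2 = 49π^2/3 + 9.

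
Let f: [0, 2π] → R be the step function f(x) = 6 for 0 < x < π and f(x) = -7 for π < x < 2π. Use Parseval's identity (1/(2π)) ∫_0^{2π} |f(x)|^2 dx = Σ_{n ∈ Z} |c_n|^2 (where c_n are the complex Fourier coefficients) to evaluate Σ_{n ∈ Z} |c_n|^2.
Σ |c_n|^2 = 85/2

Parseval equates the L^2 energy of f (normalised by 1/(2π)) with the ℓ^2 sum of its Fourier coefficients: (1/(2π)) ∫_0^{2π} |f|^2 = Σ |c_n|^2.
Compute the left side: (1/(2π)) [∫_0^π 6^2 dx + ∫_π^{2π} (-7)^2 dx] = (1/(2π)) · (36π + 49π) = (36 + 49)/2 = 85/2.
So Σ_{n ∈ Z} |c_n|^2 = 85/2.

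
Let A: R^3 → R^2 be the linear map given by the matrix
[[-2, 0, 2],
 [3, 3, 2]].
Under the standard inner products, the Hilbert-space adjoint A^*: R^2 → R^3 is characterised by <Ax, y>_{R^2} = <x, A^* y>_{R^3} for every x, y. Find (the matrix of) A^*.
A^* = A^T =
[[-2, 3],
 [0, 3],
 [2, 2]]

For real matrices with standard dot products, the defining identity <Ax, y> = <x, A^* y> gives (Ax)^T y = x^T (A^*) y, i.e. x^T A^T y = x^T (A^*) y. Since this holds for all x, y, we must have A^* = A^T. Therefore
A^* =
[[-2, 3],
 [0, 3],
 [2, 2]].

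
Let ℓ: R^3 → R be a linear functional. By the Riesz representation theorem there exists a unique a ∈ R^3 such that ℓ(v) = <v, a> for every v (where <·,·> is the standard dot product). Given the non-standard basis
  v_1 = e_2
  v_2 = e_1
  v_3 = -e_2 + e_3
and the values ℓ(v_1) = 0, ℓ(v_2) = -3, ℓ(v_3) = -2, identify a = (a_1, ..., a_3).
a = (-3, 0, -2)

Write a = (a_1, ..., a_3) in the standard basis. For each basis vector v_i, ℓ(v_i) = <v_i, a> is a linear equation in the a_j's. Collect the n equations into a matrix system V a = ℓ, where row i of V is v_i (expressed in the standard basis). Since V is invertible (lower-triangular with 1s on the diagonal, up to permutation), solve by back-substitution:
  V =
[[0, 1, 0],
 [1, 0, 0],
 [0, -1, 1]]
  V a = (0, -3, -2)
Solving gives a = (-3, 0, -2).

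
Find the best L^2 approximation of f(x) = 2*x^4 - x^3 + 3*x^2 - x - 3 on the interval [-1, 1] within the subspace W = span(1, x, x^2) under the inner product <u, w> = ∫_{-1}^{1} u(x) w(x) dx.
g(x) = 33*x^2/7 - 8*x/5 - 111/35

The best approximation g ∈ W is the orthogonal projection of f onto W. Writing g = a_0 + a_1 x + a_2 x^2, the coefficients solve the normal equations G · a = b where
  G_{ij} = <φ_i, φ_j> and b_i = <f, φ_i>, with φ_0 = 1, φ_1 = x, φ_2 = x^2.
G =
  [2, 0, 2/3]
  [0, 2/3, 0]
  [2/3, 0, 2/5],
b = (-16/5, -16/15, -8/35).
Solving gives a_0 = -111/35, a_1 = -8/5, a_2 = 33/7, so
  g(x) = 33*x^2/7 - 8*x/5 - 111/35.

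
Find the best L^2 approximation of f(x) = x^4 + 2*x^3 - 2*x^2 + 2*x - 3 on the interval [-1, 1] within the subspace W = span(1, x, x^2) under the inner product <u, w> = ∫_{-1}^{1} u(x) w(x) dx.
g(x) = -8*x^2/7 + 16*x/5 - 108/35

The best approximation g ∈ W is the orthogonal projection of f onto W. Writing g = a_0 + a_1 x + a_2 x^2, the coefficients solve the normal equations G · a = b where
  G_{ij} = <φ_i, φ_j> and b_i = <f, φ_i>, with φ_0 = 1, φ_1 = x, φ_2 = x^2.
G =
  [2, 0, 2/3]
  [0, 2/3, 0]
  [2/3, 0, 2/5],
b = (-104/15, 32/15, -88/35).
Solving gives a_0 = -108/35, a_1 = 16/5, a_2 = -8/7, so
  g(x) = -8*x^2/7 + 16*x/5 - 108/35.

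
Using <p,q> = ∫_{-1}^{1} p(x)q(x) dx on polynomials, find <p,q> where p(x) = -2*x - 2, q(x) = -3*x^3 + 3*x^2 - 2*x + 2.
<p,q> = -104/15

Expand the product: p(x)·q(x) = 6*x^4 - 2*x^2 - 4.
∫_{-1}^{1} of each monomial x^k gives [2/(k+1) if k even, 0 if k odd]. Integrating term-by-term (or equivalently evaluating the antiderivative F(x) = 6*x^5/5 - 2*x^3/3 - 4*x at the endpoints):
  F(1) − F(−1) = -52/15 − (52/15) = -104/15.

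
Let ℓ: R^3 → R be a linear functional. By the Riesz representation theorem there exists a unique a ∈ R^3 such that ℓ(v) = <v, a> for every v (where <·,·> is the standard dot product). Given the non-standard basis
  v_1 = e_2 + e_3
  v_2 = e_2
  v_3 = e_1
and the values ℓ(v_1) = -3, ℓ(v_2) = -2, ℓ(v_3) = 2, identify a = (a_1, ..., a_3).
a = (2, -2, -1)

Write a = (a_1, ..., a_3) in the standard basis. For each basis vector v_i, ℓ(v_i) = <v_i, a> is a linear equation in the a_j's. Collect the n equations into a matrix system V a = ℓ, where row i of V is v_i (expressed in the standard basis). Since V is invertible (lower-triangular with 1s on the diagonal, up to permutation), solve by back-substitution:
  V =
[[0, 1, 1],
 [0, 1, 0],
 [1, 0, 0]]
  V a = (-3, -2, 2)
Solving gives a = (2, -2, -1).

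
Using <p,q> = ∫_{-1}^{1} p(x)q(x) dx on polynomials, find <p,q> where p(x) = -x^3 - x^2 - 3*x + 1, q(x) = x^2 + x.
<p,q> = -32/15

Expand the product: p(x)·q(x) = -x^5 - 2*x^4 - 4*x^3 - 2*x^2 + x.
∫_{-1}^{1} of each monomial x^k gives [2/(k+1) if k even, 0 if k odd]. Integrating term-by-term (or equivalently evaluating the antiderivative F(x) = -x^6/6 - 2*x^5/5 - x^4 - 2*x^3/3 + x^2/2 at the endpoints):
  F(1) − F(−1) = -26/15 − (2/5) = -32/15.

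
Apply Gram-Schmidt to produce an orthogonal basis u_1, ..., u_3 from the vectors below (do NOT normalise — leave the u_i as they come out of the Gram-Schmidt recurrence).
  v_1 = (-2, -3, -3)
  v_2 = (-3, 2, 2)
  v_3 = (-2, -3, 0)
Orthogonal basis:
  u_1 = (-2, -3, -3)
  u_2 = (-39/11, 13/11, 13/11)
  u_3 = (0, -3/2, 3/2)

Apply the Gram-Schmidt recurrence
  u_1 = v_1
  u_i = v_i − Σ_{j<i} ((v_i · u_j) / (u_j · u_j)) · u_j.

Step by step this gives:
  u_1 = (-2, -3, -3)
  u_2 = (-39/11, 13/11, 13/11)
  u_3 = (0, -3/2, 3/2)

Orthogonality check:
  u_2 · u_1 = 0 (should be 0)
  u_3 · u_1 = 0 (should be 0)
  u_3 · u_2 = 0 (should be 0)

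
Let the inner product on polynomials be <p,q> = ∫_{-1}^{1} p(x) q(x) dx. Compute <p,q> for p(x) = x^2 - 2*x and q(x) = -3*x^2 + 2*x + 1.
<p,q> = -16/5

Expand the product: p(x)·q(x) = -3*x^4 + 8*x^3 - 3*x^2 - 2*x.
∫_{-1}^{1} of each monomial x^k gives [2/(k+1) if k even, 0 if k odd]. Integrating term-by-term (or equivalently evaluating the antiderivative F(x) = -3*x^5/5 + 2*x^4 - x^3 - x^2 at the endpoints):
  F(1) − F(−1) = -3/5 − (13/5) = -16/5.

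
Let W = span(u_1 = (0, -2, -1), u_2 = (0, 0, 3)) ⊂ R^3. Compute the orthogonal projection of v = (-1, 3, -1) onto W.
proj_W(v) = (0, 3, -1)

Set up U = [u_1 | ... | u_2] ∈ R^(3×2). The projector onto W = col(U) is P = U (U^T U)^(-1) U^T.
Compute U^T U =
  [5, -3]
  [-3, 9],
and U^T v = (-5, -3).
Solve U^T U · c = U^T v for the coefficients: c = (-3/2, -5/6). The projection is proj_W(v) = U c.
Check: (v - proj_W(v)) · u_1 = 0  (should be 0).
Check: (v - proj_W(v)) · u_2 = 0  (should be 0).
Result: proj_W(v) = (0, 3, -1).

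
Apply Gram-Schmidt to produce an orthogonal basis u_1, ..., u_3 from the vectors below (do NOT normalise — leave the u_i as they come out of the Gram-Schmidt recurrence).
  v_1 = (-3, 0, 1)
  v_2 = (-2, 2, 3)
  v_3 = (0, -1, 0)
Orthogonal basis:
  u_1 = (-3, 0, 1)
  u_2 = (7/10, 2, 21/10)
  u_3 = (14/89, -49/89, 42/89)

Apply the Gram-Schmidt recurrence
  u_1 = v_1
  u_i = v_i − Σ_{j<i} ((v_i · u_j) / (u_j · u_j)) · u_j.

Step by step this gives:
  u_1 = (-3, 0, 1)
  u_2 = (7/10, 2, 21/10)
  u_3 = (14/89, -49/89, 42/89)

Orthogonality check:
  u_2 · u_1 = 0 (should be 0)
  u_3 · u_1 = 0 (should be 0)
  u_3 · u_2 = 0 (should be 0)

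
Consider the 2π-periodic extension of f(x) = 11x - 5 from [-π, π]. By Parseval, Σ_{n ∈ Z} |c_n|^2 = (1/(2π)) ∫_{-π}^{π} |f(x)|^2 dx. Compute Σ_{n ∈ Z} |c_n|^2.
Σ |c_n|^2 = 121π^2/3 + 25

Expand and integrate term by term over [-π, π]:
  ∫ (11x)^2 dx = 121·(2π^3/3); ∫ 2·11·(-5)·x dx = 0 (odd integrand); ∫ (-5)^2 dx = 25·2π.
So (1/(2π)) ∫_{-π}^{π} (11x - 5)^2 dx = 121π^2/3 + 25 = 121π^2/3 + 25.
Parseval ⇒ Σ |c_n|^2 = 121π^2/3 + 25.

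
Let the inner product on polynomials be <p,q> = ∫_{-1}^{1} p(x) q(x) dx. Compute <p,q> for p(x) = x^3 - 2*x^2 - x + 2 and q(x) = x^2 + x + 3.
<p,q> = 124/15

Expand the product: p(x)·q(x) = x^5 - x^4 - 5*x^2 - x + 6.
∫_{-1}^{1} of each monomial x^k gives [2/(k+1) if k even, 0 if k odd]. Integrating term-by-term (or equivalently evaluating the antiderivative F(x) = x^6/6 - x^5/5 - 5*x^3/3 - x^2/2 + 6*x at the endpoints):
  F(1) − F(−1) = 19/5 − (-67/15) = 124/15.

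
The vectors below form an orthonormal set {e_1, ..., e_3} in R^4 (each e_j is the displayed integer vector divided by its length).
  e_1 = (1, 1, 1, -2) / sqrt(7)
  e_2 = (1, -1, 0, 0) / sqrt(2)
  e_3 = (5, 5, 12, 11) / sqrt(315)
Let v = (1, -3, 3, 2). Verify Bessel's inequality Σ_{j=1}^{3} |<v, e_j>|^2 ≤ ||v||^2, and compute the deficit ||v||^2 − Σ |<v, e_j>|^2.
Σ |<v, e_j>|^2 = 83/5; ||v||^2 = 23; deficit = 32/5

Write each e_j = u_j / sqrt(<u_j, u_j>) where u_j is the displayed integer vector. Then <v, e_j> = <v, u_j> / sqrt(<u_j, u_j>), so |<v, e_j>|^2 = <v, u_j>^2 / <u_j, u_j>.
Coefficients: <v, e_1> = -3/sqrt(7), <v, e_2> = 4/sqrt(2), <v, e_3> = 48/sqrt(315).
Square and sum: Σ |<v, e_j>|^2 = 83/5.
Compute ||v||^2 = v·v = 23.
Deficit = 23 − 83/5 = 32/5 ≥ 0, confirming Bessel's inequality. (The deficit equals ||v − Σ <v,e_j> e_j||^2, the squared distance from v to span{e_j}.)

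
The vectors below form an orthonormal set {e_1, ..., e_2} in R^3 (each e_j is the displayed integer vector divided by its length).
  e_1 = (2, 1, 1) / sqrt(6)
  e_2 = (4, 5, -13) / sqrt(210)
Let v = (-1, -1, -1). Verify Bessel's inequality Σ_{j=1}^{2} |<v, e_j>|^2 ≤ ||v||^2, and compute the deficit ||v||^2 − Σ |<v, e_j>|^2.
Σ |<v, e_j>|^2 = 96/35; ||v||^2 = 3; deficit = 9/35

Write each e_j = u_j / sqrt(<u_j, u_j>) where u_j is the displayed integer vector. Then <v, e_j> = <v, u_j> / sqrt(<u_j, u_j>), so |<v, e_j>|^2 = <v, u_j>^2 / <u_j, u_j>.
Coefficients: <v, e_1> = -4/sqrt(6), <v, e_2> = 4/sqrt(210).
Square and sum: Σ |<v, e_j>|^2 = 96/35.
Compute ||v||^2 = v·v = 3.
Deficit = 3 − 96/35 = 9/35 ≥ 0, confirming Bessel's inequality. (The deficit equals ||v − Σ <v,e_j> e_j||^2, the squared distance from v to span{e_j}.)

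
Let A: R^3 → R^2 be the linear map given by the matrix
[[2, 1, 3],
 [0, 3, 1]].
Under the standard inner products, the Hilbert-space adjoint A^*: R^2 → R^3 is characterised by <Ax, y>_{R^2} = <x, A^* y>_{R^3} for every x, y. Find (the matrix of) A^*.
A^* = A^T =
[[2, 0],
 [1, 3],
 [3, 1]]

For real matrices with standard dot products, the defining identity <Ax, y> = <x, A^* y> gives (Ax)^T y = x^T (A^*) y, i.e. x^T A^T y = x^T (A^*) y. Since this holds for all x, y, we must have A^* = A^T. Therefore
A^* =
[[2, 0],
 [1, 3],
 [3, 1]].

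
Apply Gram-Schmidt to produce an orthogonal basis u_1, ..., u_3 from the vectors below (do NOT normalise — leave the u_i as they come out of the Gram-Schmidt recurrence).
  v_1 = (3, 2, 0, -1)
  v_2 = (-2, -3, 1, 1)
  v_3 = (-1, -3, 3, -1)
Orthogonal basis:
  u_1 = (3, 2, 0, -1)
  u_2 = (11/14, -8/7, 1, 1/14)
  u_3 = (-32/41, 13/41, 45/41, -70/41)

Apply the Gram-Schmidt recurrence
  u_1 = v_1
  u_i = v_i − Σ_{j<i} ((v_i · u_j) / (u_j · u_j)) · u_j.

Step by step this gives:
  u_1 = (3, 2, 0, -1)
  u_2 = (11/14, -8/7, 1, 1/14)
  u_3 = (-32/41, 13/41, 45/41, -70/41)

Orthogonality check:
  u_2 · u_1 = 0 (should be 0)
  u_3 · u_1 = 0 (should be 0)
  u_3 · u_2 = 0 (should be 0)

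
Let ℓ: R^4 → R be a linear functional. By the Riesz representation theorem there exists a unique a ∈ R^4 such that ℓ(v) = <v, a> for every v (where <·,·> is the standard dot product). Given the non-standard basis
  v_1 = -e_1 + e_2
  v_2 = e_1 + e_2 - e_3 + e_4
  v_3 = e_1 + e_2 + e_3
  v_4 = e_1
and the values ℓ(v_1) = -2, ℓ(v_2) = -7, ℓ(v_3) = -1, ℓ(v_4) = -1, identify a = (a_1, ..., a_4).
a = (-1, -3, 3, 0)

Write a = (a_1, ..., a_4) in the standard basis. For each basis vector v_i, ℓ(v_i) = <v_i, a> is a linear equation in the a_j's. Collect the n equations into a matrix system V a = ℓ, where row i of V is v_i (expressed in the standard basis). Since V is invertible (lower-triangular with 1s on the diagonal, up to permutation), solve by back-substitution:
  V =
[[-1, 1, 0, 0],
 [1, 1, -1, 1],
 [1, 1, 1, 0],
 [1, 0, 0, 0]]
  V a = (-2, -7, -1, -1)
Solving gives a = (-1, -3, 3, 0).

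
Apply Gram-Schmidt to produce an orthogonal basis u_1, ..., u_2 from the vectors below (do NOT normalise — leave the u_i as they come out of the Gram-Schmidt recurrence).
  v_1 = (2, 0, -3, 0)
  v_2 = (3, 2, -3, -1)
Orthogonal basis:
  u_1 = (2, 0, -3, 0)
  u_2 = (9/13, 2, 6/13, -1)

Apply the Gram-Schmidt recurrence
  u_1 = v_1
  u_i = v_i − Σ_{j<i} ((v_i · u_j) / (u_j · u_j)) · u_j.

Step by step this gives:
  u_1 = (2, 0, -3, 0)
  u_2 = (9/13, 2, 6/13, -1)

Orthogonality check:
  u_2 · u_1 = 0 (should be 0)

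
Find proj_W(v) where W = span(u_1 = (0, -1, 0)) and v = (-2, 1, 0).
proj_W(v) = (0, 1, 0)

Set up U = [u_1 | ... | u_1] ∈ R^(3×1). The projector onto W = col(U) is P = U (U^T U)^(-1) U^T.
Compute U^T U =
  [1],
and U^T v = (-1).
Solve U^T U · c = U^T v for the coefficients: c = (-1). The projection is proj_W(v) = U c.
Check: (v - proj_W(v)) · u_1 = 0  (should be 0).
Result: proj_W(v) = (0, 1, 0).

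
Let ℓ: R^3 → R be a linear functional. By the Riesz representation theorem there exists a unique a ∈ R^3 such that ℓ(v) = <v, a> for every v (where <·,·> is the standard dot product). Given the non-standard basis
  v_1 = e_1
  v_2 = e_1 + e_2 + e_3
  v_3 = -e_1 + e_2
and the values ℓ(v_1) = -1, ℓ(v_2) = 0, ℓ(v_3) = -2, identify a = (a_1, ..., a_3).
a = (-1, -3, 4)

Write a = (a_1, ..., a_3) in the standard basis. For each basis vector v_i, ℓ(v_i) = <v_i, a> is a linear equation in the a_j's. Collect the n equations into a matrix system V a = ℓ, where row i of V is v_i (expressed in the standard basis). Since V is invertible (lower-triangular with 1s on the diagonal, up to permutation), solve by back-substitution:
  V =
[[1, 0, 0],
 [1, 1, 1],
 [-1, 1, 0]]
  V a = (-1, 0, -2)
Solving gives a = (-1, -3, 4).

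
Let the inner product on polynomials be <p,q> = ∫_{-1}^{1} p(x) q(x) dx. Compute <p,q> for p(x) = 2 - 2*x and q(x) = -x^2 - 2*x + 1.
<p,q> = 16/3

Expand the product: p(x)·q(x) = 2*x^3 + 2*x^2 - 6*x + 2.
∫_{-1}^{1} of each monomial x^k gives [2/(k+1) if k even, 0 if k odd]. Integrating term-by-term (or equivalently evaluating the antiderivative F(x) = x^4/2 + 2*x^3/3 - 3*x^2 + 2*x at the endpoints):
  F(1) − F(−1) = 1/6 − (-31/6) = 16/3.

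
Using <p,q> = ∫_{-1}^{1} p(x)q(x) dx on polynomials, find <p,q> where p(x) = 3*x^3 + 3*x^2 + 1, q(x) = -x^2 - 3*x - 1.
<p,q> = -142/15

Expand the product: p(x)·q(x) = -3*x^5 - 12*x^4 - 12*x^3 - 4*x^2 - 3*x - 1.
∫_{-1}^{1} of each monomial x^k gives [2/(k+1) if k even, 0 if k odd]. Integrating term-by-term (or equivalently evaluating the antiderivative F(x) = -x^6/2 - 12*x^5/5 - 3*x^4 - 4*x^3/3 - 3*x^2/2 - x at the endpoints):
  F(1) − F(−1) = -146/15 − (-4/15) = -142/15.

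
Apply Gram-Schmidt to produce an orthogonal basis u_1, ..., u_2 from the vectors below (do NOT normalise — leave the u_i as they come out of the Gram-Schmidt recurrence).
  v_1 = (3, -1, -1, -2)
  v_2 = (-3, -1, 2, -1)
Orthogonal basis:
  u_1 = (3, -1, -1, -2)
  u_2 = (-7/5, -23/15, 22/15, -31/15)

Apply the Gram-Schmidt recurrence
  u_1 = v_1
  u_i = v_i − Σ_{j<i} ((v_i · u_j) / (u_j · u_j)) · u_j.

Step by step this gives:
  u_1 = (3, -1, -1, -2)
  u_2 = (-7/5, -23/15, 22/15, -31/15)

Orthogonality check:
  u_2 · u_1 = 0 (should be 0)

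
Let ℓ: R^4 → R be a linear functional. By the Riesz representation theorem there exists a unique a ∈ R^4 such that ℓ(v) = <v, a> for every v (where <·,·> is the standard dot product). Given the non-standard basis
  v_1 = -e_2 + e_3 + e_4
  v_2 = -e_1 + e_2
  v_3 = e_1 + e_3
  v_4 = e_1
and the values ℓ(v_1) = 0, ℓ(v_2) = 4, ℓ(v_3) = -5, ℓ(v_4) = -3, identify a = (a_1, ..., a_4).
a = (-3, 1, -2, 3)

Write a = (a_1, ..., a_4) in the standard basis. For each basis vector v_i, ℓ(v_i) = <v_i, a> is a linear equation in the a_j's. Collect the n equations into a matrix system V a = ℓ, where row i of V is v_i (expressed in the standard basis). Since V is invertible (lower-triangular with 1s on the diagonal, up to permutation), solve by back-substitution:
  V =
[[0, -1, 1, 1],
 [-1, 1, 0, 0],
 [1, 0, 1, 0],
 [1, 0, 0, 0]]
  V a = (0, 4, -5, -3)
Solving gives a = (-3, 1, -2, 3).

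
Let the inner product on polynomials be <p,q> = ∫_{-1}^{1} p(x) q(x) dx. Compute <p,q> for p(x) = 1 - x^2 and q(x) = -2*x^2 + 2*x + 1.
<p,q> = 4/5

Expand the product: p(x)·q(x) = 2*x^4 - 2*x^3 - 3*x^2 + 2*x + 1.
∫_{-1}^{1} of each monomial x^k gives [2/(k+1) if k even, 0 if k odd]. Integrating term-by-term (or equivalently evaluating the antiderivative F(x) = 2*x^5/5 - x^4/2 - x^3 + x^2 + x at the endpoints):
  F(1) − F(−1) = 9/10 − (1/10) = 4/5.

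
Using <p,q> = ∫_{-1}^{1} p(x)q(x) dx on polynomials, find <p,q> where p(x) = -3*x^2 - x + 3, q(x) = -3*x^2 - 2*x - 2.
<p,q> = -136/15

Expand the product: p(x)·q(x) = 9*x^4 + 9*x^3 - x^2 - 4*x - 6.
∫_{-1}^{1} of each monomial x^k gives [2/(k+1) if k even, 0 if k odd]. Integrating term-by-term (or equivalently evaluating the antiderivative F(x) = 9*x^5/5 + 9*x^4/4 - x^3/3 - 2*x^2 - 6*x at the endpoints):
  F(1) − F(−1) = -257/60 − (287/60) = -136/15.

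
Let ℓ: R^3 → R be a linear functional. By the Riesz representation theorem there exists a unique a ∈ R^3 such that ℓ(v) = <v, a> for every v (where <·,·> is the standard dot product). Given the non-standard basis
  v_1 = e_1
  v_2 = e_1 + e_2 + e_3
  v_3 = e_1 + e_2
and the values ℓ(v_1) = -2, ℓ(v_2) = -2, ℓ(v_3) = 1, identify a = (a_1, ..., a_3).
a = (-2, 3, -3)

Write a = (a_1, ..., a_3) in the standard basis. For each basis vector v_i, ℓ(v_i) = <v_i, a> is a linear equation in the a_j's. Collect the n equations into a matrix system V a = ℓ, where row i of V is v_i (expressed in the standard basis). Since V is invertible (lower-triangular with 1s on the diagonal, up to permutation), solve by back-substitution:
  V =
[[1, 0, 0],
 [1, 1, 1],
 [1, 1, 0]]
  V a = (-2, -2, 1)
Solving gives a = (-2, 3, -3).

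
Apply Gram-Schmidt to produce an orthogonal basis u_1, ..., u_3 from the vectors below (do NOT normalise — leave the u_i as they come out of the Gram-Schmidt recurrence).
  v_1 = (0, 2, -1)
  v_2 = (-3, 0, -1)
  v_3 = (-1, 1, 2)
Orthogonal basis:
  u_1 = (0, 2, -1)
  u_2 = (-3, -2/5, -4/5)
  u_3 = (-34/49, 51/49, 102/49)

Apply the Gram-Schmidt recurrence
  u_1 = v_1
  u_i = v_i − Σ_{j<i} ((v_i · u_j) / (u_j · u_j)) · u_j.

Step by step this gives:
  u_1 = (0, 2, -1)
  u_2 = (-3, -2/5, -4/5)
  u_3 = (-34/49, 51/49, 102/49)

Orthogonality check:
  u_2 · u_1 = 0 (should be 0)
  u_3 · u_1 = 0 (should be 0)
  u_3 · u_2 = 0 (should be 0)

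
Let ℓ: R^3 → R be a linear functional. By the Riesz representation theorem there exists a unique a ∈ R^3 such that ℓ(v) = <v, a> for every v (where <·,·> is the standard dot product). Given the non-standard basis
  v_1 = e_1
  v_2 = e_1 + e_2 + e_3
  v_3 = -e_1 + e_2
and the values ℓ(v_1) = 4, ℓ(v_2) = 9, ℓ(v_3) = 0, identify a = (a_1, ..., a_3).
a = (4, 4, 1)

Write a = (a_1, ..., a_3) in the standard basis. For each basis vector v_i, ℓ(v_i) = <v_i, a> is a linear equation in the a_j's. Collect the n equations into a matrix system V a = ℓ, where row i of V is v_i (expressed in the standard basis). Since V is invertible (lower-triangular with 1s on the diagonal, up to permutation), solve by back-substitution:
  V =
[[1, 0, 0],
 [1, 1, 1],
 [-1, 1, 0]]
  V a = (4, 9, 0)
Solving gives a = (4, 4, 1).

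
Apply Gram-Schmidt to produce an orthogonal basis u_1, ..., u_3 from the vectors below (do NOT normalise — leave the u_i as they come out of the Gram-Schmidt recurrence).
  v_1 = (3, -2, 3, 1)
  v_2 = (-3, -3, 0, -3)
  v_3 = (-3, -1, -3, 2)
Orthogonal basis:
  u_1 = (3, -2, 3, 1)
  u_2 = (-51/23, -81/23, 18/23, -63/23)
  u_3 = (-63/65, -123/65, -81/65, 186/65)

Apply the Gram-Schmidt recurrence
  u_1 = v_1
  u_i = v_i − Σ_{j<i} ((v_i · u_j) / (u_j · u_j)) · u_j.

Step by step this gives:
  u_1 = (3, -2, 3, 1)
  u_2 = (-51/23, -81/23, 18/23, -63/23)
  u_3 = (-63/65, -123/65, -81/65, 186/65)

Orthogonality check:
  u_2 · u_1 = 0 (should be 0)
  u_3 · u_1 = 0 (should be 0)
  u_3 · u_2 = 0 (should be 0)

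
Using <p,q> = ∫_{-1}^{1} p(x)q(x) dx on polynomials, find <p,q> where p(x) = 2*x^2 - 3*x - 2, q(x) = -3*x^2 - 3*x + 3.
<p,q> = -2/5

Expand the product: p(x)·q(x) = -6*x^4 + 3*x^3 + 21*x^2 - 3*x - 6.
∫_{-1}^{1} of each monomial x^k gives [2/(k+1) if k even, 0 if k odd]. Integrating term-by-term (or equivalently evaluating the antiderivative F(x) = -6*x^5/5 + 3*x^4/4 + 7*x^3 - 3*x^2/2 - 6*x at the endpoints):
  F(1) − F(−1) = -19/20 − (-11/20) = -2/5.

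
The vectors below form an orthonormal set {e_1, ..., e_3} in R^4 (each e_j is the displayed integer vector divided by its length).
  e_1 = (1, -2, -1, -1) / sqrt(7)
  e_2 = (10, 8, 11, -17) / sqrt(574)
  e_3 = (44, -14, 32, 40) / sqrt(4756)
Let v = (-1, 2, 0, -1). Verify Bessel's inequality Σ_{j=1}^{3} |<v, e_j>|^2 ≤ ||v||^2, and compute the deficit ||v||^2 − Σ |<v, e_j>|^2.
Σ |<v, e_j>|^2 = 339/58; ||v||^2 = 6; deficit = 9/58

Write each e_j = u_j / sqrt(<u_j, u_j>) where u_j is the displayed integer vector. Then <v, e_j> = <v, u_j> / sqrt(<u_j, u_j>), so |<v, e_j>|^2 = <v, u_j>^2 / <u_j, u_j>.
Coefficients: <v, e_1> = -4/sqrt(7), <v, e_2> = 23/sqrt(574), <v, e_3> = -112/sqrt(4756).
Square and sum: Σ |<v, e_j>|^2 = 339/58.
Compute ||v||^2 = v·v = 6.
Deficit = 6 − 339/58 = 9/58 ≥ 0, confirming Bessel's inequality. (The deficit equals ||v − Σ <v,e_j> e_j||^2, the squared distance from v to span{e_j}.)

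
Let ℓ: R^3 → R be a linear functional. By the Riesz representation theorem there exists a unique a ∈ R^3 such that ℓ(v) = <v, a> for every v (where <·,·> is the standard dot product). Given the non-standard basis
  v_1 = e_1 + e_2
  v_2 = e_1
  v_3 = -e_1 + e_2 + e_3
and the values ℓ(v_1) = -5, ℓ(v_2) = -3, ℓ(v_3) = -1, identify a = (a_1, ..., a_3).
a = (-3, -2, -2)

Write a = (a_1, ..., a_3) in the standard basis. For each basis vector v_i, ℓ(v_i) = <v_i, a> is a linear equation in the a_j's. Collect the n equations into a matrix system V a = ℓ, where row i of V is v_i (expressed in the standard basis). Since V is invertible (lower-triangular with 1s on the diagonal, up to permutation), solve by back-substitution:
  V =
[[1, 1, 0],
 [1, 0, 0],
 [-1, 1, 1]]
  V a = (-5, -3, -1)
Solving gives a = (-3, -2, -2).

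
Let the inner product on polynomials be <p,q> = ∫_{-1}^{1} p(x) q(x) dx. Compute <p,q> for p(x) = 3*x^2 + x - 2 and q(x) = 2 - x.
<p,q> = -14/3

Expand the product: p(x)·q(x) = -3*x^3 + 5*x^2 + 4*x - 4.
∫_{-1}^{1} of each monomial x^k gives [2/(k+1) if k even, 0 if k odd]. Integrating term-by-term (or equivalently evaluating the antiderivative F(x) = -3*x^4/4 + 5*x^3/3 + 2*x^2 - 4*x at the endpoints):
  F(1) − F(−1) = -13/12 − (43/12) = -14/3.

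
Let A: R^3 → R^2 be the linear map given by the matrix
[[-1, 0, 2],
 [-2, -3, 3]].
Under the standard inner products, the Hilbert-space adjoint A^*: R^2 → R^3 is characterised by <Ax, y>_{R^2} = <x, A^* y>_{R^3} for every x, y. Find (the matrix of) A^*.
A^* = A^T =
[[-1, -2],
 [0, -3],
 [2, 3]]

For real matrices with standard dot products, the defining identity <Ax, y> = <x, A^* y> gives (Ax)^T y = x^T (A^*) y, i.e. x^T A^T y = x^T (A^*) y. Since this holds for all x, y, we must have A^* = A^T. Therefore
A^* =
[[-1, -2],
 [0, -3],
 [2, 3]].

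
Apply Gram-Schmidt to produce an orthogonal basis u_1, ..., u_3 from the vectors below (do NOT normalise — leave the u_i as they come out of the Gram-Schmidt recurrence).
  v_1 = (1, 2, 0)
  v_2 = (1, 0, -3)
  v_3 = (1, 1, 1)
Orthogonal basis:
  u_1 = (1, 2, 0)
  u_2 = (4/5, -2/5, -3)
  u_3 = (30/49, -15/49, 10/49)

Apply the Gram-Schmidt recurrence
  u_1 = v_1
  u_i = v_i − Σ_{j<i} ((v_i · u_j) / (u_j · u_j)) · u_j.

Step by step this gives:
  u_1 = (1, 2, 0)
  u_2 = (4/5, -2/5, -3)
  u_3 = (30/49, -15/49, 10/49)

Orthogonality check:
  u_2 · u_1 = 0 (should be 0)
  u_3 · u_1 = 0 (should be 0)
  u_3 · u_2 = 0 (should be 0)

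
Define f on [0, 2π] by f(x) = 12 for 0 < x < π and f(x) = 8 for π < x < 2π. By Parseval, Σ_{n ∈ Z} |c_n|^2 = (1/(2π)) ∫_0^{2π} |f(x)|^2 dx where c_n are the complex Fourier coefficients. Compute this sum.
Σ |c_n|^2 = 104

Parseval equates the L^2 energy of f (normalised by 1/(2π)) with the ℓ^2 sum of its Fourier coefficients: (1/(2π)) ∫_0^{2π} |f|^2 = Σ |c_n|^2.
Compute the left side: (1/(2π)) [∫_0^π 12^2 dx + ∫_π^{2π} 8^2 dx] = (1/(2π)) · (144π + 64π) = (144 + 64)/2 = 104.
So Σ_{n ∈ Z} |c_n|^2 = 104.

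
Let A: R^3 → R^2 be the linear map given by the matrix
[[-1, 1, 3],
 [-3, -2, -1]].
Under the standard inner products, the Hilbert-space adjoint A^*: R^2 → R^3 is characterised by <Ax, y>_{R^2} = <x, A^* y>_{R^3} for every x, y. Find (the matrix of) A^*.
A^* = A^T =
[[-1, -3],
 [1, -2],
 [3, -1]]

For real matrices with standard dot products, the defining identity <Ax, y> = <x, A^* y> gives (Ax)^T y = x^T (A^*) y, i.e. x^T A^T y = x^T (A^*) y. Since this holds for all x, y, we must have A^* = A^T. Therefore
A^* =
[[-1, -3],
 [1, -2],
 [3, -1]].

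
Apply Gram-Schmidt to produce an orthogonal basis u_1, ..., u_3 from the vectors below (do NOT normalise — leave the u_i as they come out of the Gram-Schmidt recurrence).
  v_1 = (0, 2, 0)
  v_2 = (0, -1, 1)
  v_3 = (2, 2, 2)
Orthogonal basis:
  u_1 = (0, 2, 0)
  u_2 = (0, 0, 1)
  u_3 = (2, 0, 0)

Apply the Gram-Schmidt recurrence
  u_1 = v_1
  u_i = v_i − Σ_{j<i} ((v_i · u_j) / (u_j · u_j)) · u_j.

Step by step this gives:
  u_1 = (0, 2, 0)
  u_2 = (0, 0, 1)
  u_3 = (2, 0, 0)

Orthogonality check:
  u_2 · u_1 = 0 (should be 0)
  u_3 · u_1 = 0 (should be 0)
  u_3 · u_2 = 0 (should be 0)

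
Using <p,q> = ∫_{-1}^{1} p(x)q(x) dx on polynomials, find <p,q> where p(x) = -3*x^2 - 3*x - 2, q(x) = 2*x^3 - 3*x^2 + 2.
<p,q> = -34/5

Expand the product: p(x)·q(x) = -6*x^5 + 3*x^4 + 5*x^3 - 6*x - 4.
∫_{-1}^{1} of each monomial x^k gives [2/(k+1) if k even, 0 if k odd]. Integrating term-by-term (or equivalently evaluating the antiderivative F(x) = -x^6 + 3*x^5/5 + 5*x^4/4 - 3*x^2 - 4*x at the endpoints):
  F(1) − F(−1) = -123/20 − (13/20) = -34/5.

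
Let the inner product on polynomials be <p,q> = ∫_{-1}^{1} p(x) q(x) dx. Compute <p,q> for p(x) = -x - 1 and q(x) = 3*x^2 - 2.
<p,q> = 2

Expand the product: p(x)·q(x) = -3*x^3 - 3*x^2 + 2*x + 2.
∫_{-1}^{1} of each monomial x^k gives [2/(k+1) if k even, 0 if k odd]. Integrating term-by-term (or equivalently evaluating the antiderivative F(x) = -3*x^4/4 - x^3 + x^2 + 2*x at the endpoints):
  F(1) − F(−1) = 5/4 − (-3/4) = 2.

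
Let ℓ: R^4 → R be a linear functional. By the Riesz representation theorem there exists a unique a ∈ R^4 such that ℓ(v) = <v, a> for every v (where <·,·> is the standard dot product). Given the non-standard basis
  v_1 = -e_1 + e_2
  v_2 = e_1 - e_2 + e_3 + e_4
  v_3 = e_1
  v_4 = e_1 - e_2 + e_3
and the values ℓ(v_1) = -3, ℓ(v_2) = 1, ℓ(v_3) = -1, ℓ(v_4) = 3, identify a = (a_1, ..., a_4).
a = (-1, -4, 0, -2)

Write a = (a_1, ..., a_4) in the standard basis. For each basis vector v_i, ℓ(v_i) = <v_i, a> is a linear equation in the a_j's. Collect the n equations into a matrix system V a = ℓ, where row i of V is v_i (expressed in the standard basis). Since V is invertible (lower-triangular with 1s on the diagonal, up to permutation), solve by back-substitution:
  V =
[[-1, 1, 0, 0],
 [1, -1, 1, 1],
 [1, 0, 0, 0],
 [1, -1, 1, 0]]
  V a = (-3, 1, -1, 3)
Solving gives a = (-1, -4, 0, -2).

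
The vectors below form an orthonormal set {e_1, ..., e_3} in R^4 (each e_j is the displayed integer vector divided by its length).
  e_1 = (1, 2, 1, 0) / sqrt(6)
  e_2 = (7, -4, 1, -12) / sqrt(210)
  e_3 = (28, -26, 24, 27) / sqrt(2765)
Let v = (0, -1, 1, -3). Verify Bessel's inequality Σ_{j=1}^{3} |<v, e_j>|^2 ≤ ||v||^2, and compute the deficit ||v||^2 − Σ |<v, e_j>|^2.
Σ |<v, e_j>|^2 = 673/79; ||v||^2 = 11; deficit = 196/79

Write each e_j = u_j / sqrt(<u_j, u_j>) where u_j is the displayed integer vector. Then <v, e_j> = <v, u_j> / sqrt(<u_j, u_j>), so |<v, e_j>|^2 = <v, u_j>^2 / <u_j, u_j>.
Coefficients: <v, e_1> = -1/sqrt(6), <v, e_2> = 41/sqrt(210), <v, e_3> = -31/sqrt(2765).
Square and sum: Σ |<v, e_j>|^2 = 673/79.
Compute ||v||^2 = v·v = 11.
Deficit = 11 − 673/79 = 196/79 ≥ 0, confirming Bessel's inequality. (The deficit equals ||v − Σ <v,e_j> e_j||^2, the squared distance from v to span{e_j}.)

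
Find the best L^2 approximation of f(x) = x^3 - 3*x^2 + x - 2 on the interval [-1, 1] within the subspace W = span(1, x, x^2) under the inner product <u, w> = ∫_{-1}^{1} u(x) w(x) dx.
g(x) = -3*x^2 + 8*x/5 - 2

The best approximation g ∈ W is the orthogonal projection of f onto W. Writing g = a_0 + a_1 x + a_2 x^2, the coefficients solve the normal equations G · a = b where
  G_{ij} = <φ_i, φ_j> and b_i = <f, φ_i>, with φ_0 = 1, φ_1 = x, φ_2 = x^2.
G =
  [2, 0, 2/3]
  [0, 2/3, 0]
  [2/3, 0, 2/5],
b = (-6, 16/15, -38/15).
Solving gives a_0 = -2, a_1 = 8/5, a_2 = -3, so
  g(x) = -3*x^2 + 8*x/5 - 2.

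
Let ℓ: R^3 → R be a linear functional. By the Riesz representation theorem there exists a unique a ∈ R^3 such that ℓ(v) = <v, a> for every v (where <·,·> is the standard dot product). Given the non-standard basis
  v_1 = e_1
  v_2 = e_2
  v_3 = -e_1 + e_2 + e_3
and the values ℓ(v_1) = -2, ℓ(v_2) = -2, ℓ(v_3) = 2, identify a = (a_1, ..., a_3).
a = (-2, -2, 2)

Write a = (a_1, ..., a_3) in the standard basis. For each basis vector v_i, ℓ(v_i) = <v_i, a> is a linear equation in the a_j's. Collect the n equations into a matrix system V a = ℓ, where row i of V is v_i (expressed in the standard basis). Since V is invertible (lower-triangular with 1s on the diagonal, up to permutation), solve by back-substitution:
  V =
[[1, 0, 0],
 [0, 1, 0],
 [-1, 1, 1]]
  V a = (-2, -2, 2)
Solving gives a = (-2, -2, 2).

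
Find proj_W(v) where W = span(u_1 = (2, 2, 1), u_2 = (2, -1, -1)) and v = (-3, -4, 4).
proj_W(v) = (-196/53, -64/53, -10/53)

Set up U = [u_1 | ... | u_2] ∈ R^(3×2). The projector onto W = col(U) is P = U (U^T U)^(-1) U^T.
Compute U^T U =
  [9, 1]
  [1, 6],
and U^T v = (-10, -6).
Solve U^T U · c = U^T v for the coefficients: c = (-54/53, -44/53). The projection is proj_W(v) = U c.
Check: (v - proj_W(v)) · u_1 = 0  (should be 0).
Check: (v - proj_W(v)) · u_2 = 0  (should be 0).
Result: proj_W(v) = (-196/53, -64/53, -10/53).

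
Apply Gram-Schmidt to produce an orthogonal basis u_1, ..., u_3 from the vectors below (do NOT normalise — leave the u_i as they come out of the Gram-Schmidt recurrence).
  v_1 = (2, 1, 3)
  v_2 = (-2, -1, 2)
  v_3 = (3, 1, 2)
Orthogonal basis:
  u_1 = (2, 1, 3)
  u_2 = (-15/7, -15/14, 25/14)
  u_3 = (1/5, -2/5, 0)

Apply the Gram-Schmidt recurrence
  u_1 = v_1
  u_i = v_i − Σ_{j<i} ((v_i · u_j) / (u_j · u_j)) · u_j.

Step by step this gives:
  u_1 = (2, 1, 3)
  u_2 = (-15/7, -15/14, 25/14)
  u_3 = (1/5, -2/5, 0)

Orthogonality check:
  u_2 · u_1 = 0 (should be 0)
  u_3 · u_1 = 0 (should be 0)
  u_3 · u_2 = 0 (should be 0)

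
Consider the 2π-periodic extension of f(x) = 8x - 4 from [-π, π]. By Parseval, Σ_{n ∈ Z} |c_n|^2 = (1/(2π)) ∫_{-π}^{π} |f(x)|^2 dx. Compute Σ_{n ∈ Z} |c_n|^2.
Σ |c_n|^2 = 64π^2/3 + 16

Expand and integrate term by term over [-π, π]:
  ∫ (8x)^2 dx = 64·(2π^3/3); ∫ 2·8·(-4)·x dx = 0 (odd integrand); ∫ (-4)^2 dx = 16·2π.
So (1/(2π)) ∫_{-π}^{π} (8x - 4)^2 dx = 64π^2/3 + 16 = 64π^2/3 + 16.
Parseval ⇒ Σ |c_n|^2 = 64π^2/3 + 16.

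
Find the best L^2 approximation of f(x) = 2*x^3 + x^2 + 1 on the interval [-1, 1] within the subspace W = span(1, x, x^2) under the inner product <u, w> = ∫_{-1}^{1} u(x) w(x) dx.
g(x) = x^2 + 6*x/5 + 1

The best approximation g ∈ W is the orthogonal projection of f onto W. Writing g = a_0 + a_1 x + a_2 x^2, the coefficients solve the normal equations G · a = b where
  G_{ij} = <φ_i, φ_j> and b_i = <f, φ_i>, with φ_0 = 1, φ_1 = x, φ_2 = x^2.
G =
  [2, 0, 2/3]
  [0, 2/3, 0]
  [2/3, 0, 2/5],
b = (8/3, 4/5, 16/15).
Solving gives a_0 = 1, a_1 = 6/5, a_2 = 1, so
  g(x) = x^2 + 6*x/5 + 1.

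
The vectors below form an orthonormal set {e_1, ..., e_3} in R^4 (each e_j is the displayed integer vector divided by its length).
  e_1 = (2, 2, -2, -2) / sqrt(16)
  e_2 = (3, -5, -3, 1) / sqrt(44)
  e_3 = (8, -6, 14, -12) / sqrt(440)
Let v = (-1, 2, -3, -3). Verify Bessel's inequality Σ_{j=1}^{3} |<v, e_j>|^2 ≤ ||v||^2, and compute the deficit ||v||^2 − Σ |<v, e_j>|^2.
Σ |<v, e_j>|^2 = 149/10; ||v||^2 = 23; deficit = 81/10

Write each e_j = u_j / sqrt(<u_j, u_j>) where u_j is the displayed integer vector. Then <v, e_j> = <v, u_j> / sqrt(<u_j, u_j>), so |<v, e_j>|^2 = <v, u_j>^2 / <u_j, u_j>.
Coefficients: <v, e_1> = 14/sqrt(16), <v, e_2> = -7/sqrt(44), <v, e_3> = -26/sqrt(440).
Square and sum: Σ |<v, e_j>|^2 = 149/10.
Compute ||v||^2 = v·v = 23.
Deficit = 23 − 149/10 = 81/10 ≥ 0, confirming Bessel's inequality. (The deficit equals ||v − Σ <v,e_j> e_j||^2, the squared distance from v to span{e_j}.)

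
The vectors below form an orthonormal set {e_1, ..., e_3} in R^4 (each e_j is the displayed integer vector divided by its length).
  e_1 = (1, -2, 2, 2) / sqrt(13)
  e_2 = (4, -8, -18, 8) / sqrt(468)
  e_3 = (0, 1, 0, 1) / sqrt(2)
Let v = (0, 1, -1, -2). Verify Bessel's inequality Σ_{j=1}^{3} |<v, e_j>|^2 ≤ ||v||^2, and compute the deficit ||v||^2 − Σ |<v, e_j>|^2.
Σ |<v, e_j>|^2 = 11/2; ||v||^2 = 6; deficit = 1/2

Write each e_j = u_j / sqrt(<u_j, u_j>) where u_j is the displayed integer vector. Then <v, e_j> = <v, u_j> / sqrt(<u_j, u_j>), so |<v, e_j>|^2 = <v, u_j>^2 / <u_j, u_j>.
Coefficients: <v, e_1> = -8/sqrt(13), <v, e_2> = -6/sqrt(468), <v, e_3> = -1/sqrt(2).
Square and sum: Σ |<v, e_j>|^2 = 11/2.
Compute ||v||^2 = v·v = 6.
Deficit = 6 − 11/2 = 1/2 ≥ 0, confirming Bessel's inequality. (The deficit equals ||v − Σ <v,e_j> e_j||^2, the squared distance from v to span{e_j}.)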